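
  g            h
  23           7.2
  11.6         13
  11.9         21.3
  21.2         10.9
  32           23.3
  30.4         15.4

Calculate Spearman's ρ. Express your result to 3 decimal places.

0.314

Rank g: 4, 1, 2, 3, 6, 5
Rank h: 1, 3, 5, 2, 6, 4
d = rank(g) − rank(h): 3, -2, -3, 1, 0, 1; Σd² = 24
ρ = 1 − 6Σd² / [n(n²−1)] = 1 − 6×24 / (6×35) = 1 − 144/210 ≈ 0.314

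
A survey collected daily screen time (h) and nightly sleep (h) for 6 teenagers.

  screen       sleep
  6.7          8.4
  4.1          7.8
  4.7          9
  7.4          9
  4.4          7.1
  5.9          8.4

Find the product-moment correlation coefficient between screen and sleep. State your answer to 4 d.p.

0.6000

n = 6, Σx = 33.2, Σy = 49.7, Σx² = 192.72, Σy² = 414.37, Σxy = 277.96
nΣxy − ΣxΣy = 1667.76 − 1650.04 = 17.72
nΣx² − (Σx)² = 1156.32 − 1102.24 = 54.08; nΣy² − (Σy)² = 2486.22 − 2470.09 = 16.13
r = 17.72 / √(54.08 × 16.13) = 17.72 / 29.5349 ≈ 0.6000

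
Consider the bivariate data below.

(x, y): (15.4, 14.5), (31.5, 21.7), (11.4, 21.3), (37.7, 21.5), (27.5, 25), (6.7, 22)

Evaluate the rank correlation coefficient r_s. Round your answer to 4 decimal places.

Rank x: 3, 5, 2, 6, 4, 1
Rank y: 1, 4, 2, 3, 6, 5
d = rank(x) − rank(y): 2, 1, 0, 3, -2, -4; Σd² = 34
ρ = 1 − 6Σd² / [n(n²−1)] = 1 − 6×34 / (6×35) = 1 − 204/210 ≈ 0.0286

0.0286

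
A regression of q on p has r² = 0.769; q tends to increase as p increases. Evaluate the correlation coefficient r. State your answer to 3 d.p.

|r| = √0.769 = 0.877
The association is positive, so r = 0.877.

0.877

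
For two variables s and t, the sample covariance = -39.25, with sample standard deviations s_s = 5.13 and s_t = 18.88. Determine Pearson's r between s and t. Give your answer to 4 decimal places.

-0.4052

r = Cov(s,t) / (s_s · s_t) = -39.25 / (5.13 × 18.88)
  = -39.25 / 96.8544 ≈ -0.4052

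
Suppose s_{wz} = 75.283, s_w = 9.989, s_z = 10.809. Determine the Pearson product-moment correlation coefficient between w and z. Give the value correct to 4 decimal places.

r = Cov(w,z) / (s_w · s_z) = 75.283 / (9.989 × 10.809)
  = 75.283 / 107.9711 ≈ 0.6973

0.6973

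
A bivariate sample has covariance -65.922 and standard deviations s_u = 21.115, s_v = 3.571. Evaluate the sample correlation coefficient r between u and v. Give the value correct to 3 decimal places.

-0.874

r = Cov(u,v) / (s_u · s_v) = -65.922 / (21.115 × 3.571)
  = -65.922 / 75.4017 ≈ -0.874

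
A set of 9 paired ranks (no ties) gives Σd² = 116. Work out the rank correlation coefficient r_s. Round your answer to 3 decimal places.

0.033

ρ = 1 − 6Σd² / [n(n²−1)] = 1 − 6×116 / (9×80)
  = 1 − 696/720 = 1 − 0.9667 ≈ 0.033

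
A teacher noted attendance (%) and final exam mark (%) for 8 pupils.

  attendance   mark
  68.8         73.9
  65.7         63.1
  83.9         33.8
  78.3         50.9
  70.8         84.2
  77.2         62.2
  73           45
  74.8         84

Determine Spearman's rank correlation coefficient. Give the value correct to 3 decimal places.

-0.595

Rank attendance: 2, 1, 8, 7, 3, 6, 4, 5
Rank mark: 6, 5, 1, 3, 8, 4, 2, 7
d = rank(attendance) − rank(mark): -4, -4, 7, 4, -5, 2, 2, -2; Σd² = 134
ρ = 1 − 6Σd² / [n(n²−1)] = 1 − 6×134 / (8×63) = 1 − 804/504 ≈ -0.595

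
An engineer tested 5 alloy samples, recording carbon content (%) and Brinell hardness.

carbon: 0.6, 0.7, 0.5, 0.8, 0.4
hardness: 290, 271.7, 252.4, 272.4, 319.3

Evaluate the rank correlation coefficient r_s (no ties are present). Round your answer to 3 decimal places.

Rank carbon: 3, 4, 2, 5, 1
Rank hardness: 4, 2, 1, 3, 5
d = rank(carbon) − rank(hardness): -1, 2, 1, 2, -4; Σd² = 26
ρ = 1 − 6Σd² / [n(n²−1)] = 1 − 6×26 / (5×24) = 1 − 156/120 ≈ -0.300

-0.300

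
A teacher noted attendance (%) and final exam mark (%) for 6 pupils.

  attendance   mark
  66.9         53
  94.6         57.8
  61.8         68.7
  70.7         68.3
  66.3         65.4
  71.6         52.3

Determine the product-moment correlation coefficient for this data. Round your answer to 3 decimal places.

n = 6, Σx = 431.9, Σy = 365.5, Σx² = 31764.75, Σy² = 22546.87, Σxy = 26168.75
nΣxy − ΣxΣy = 157012.5 − 157859.45 = -846.95
nΣx² − (Σx)² = 190588.5 − 186537.61 = 4050.89; nΣy² − (Σy)² = 135281.22 − 133590.25 = 1690.97
r = -846.95 / √(4050.89 × 1690.97) = -846.95 / 2617.2378 ≈ -0.324

-0.324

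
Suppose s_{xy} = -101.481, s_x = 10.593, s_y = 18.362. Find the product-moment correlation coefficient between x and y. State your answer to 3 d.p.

-0.522

r = Cov(x,y) / (s_x · s_y) = -101.481 / (10.593 × 18.362)
  = -101.481 / 194.5087 ≈ -0.522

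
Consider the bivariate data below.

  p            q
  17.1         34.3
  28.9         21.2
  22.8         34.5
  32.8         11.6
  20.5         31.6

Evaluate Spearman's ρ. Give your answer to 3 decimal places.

Rank p: 1, 4, 3, 5, 2
Rank q: 4, 2, 5, 1, 3
d = rank(p) − rank(q): -3, 2, -2, 4, -1; Σd² = 34
ρ = 1 − 6Σd² / [n(n²−1)] = 1 − 6×34 / (5×24) = 1 − 204/120 ≈ -0.700

-0.700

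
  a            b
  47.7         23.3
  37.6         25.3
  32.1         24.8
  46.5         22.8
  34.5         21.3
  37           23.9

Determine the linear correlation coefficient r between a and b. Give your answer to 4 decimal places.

n = 6, Σa = 235.4, Σb = 141.4, Σa² = 9440.96, Σb² = 3342.76, Σab = 5538.12
nΣab − ΣaΣb = 33228.72 − 33285.56 = -56.84
nΣa² − (Σa)² = 56645.76 − 55413.16 = 1232.6; nΣb² − (Σb)² = 20056.56 − 19993.96 = 62.6
r = -56.84 / √(1232.6 × 62.6) = -56.84 / 277.7783 ≈ -0.2046

-0.2046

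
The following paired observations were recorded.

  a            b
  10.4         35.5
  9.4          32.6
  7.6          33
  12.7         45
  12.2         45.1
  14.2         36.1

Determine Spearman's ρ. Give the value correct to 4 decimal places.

Rank a: 3, 2, 1, 5, 4, 6
Rank b: 3, 1, 2, 5, 6, 4
d = rank(a) − rank(b): 0, 1, -1, 0, -2, 2; Σd² = 10
ρ = 1 − 6Σd² / [n(n²−1)] = 1 − 6×10 / (6×35) = 1 − 60/210 ≈ 0.7143

0.7143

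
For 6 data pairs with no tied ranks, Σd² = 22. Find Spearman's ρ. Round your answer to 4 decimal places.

0.3714

ρ = 1 − 6Σd² / [n(n²−1)] = 1 − 6×22 / (6×35)
  = 1 − 132/210 = 1 − 0.62857 ≈ 0.3714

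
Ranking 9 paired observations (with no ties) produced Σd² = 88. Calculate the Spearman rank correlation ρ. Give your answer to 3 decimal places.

0.267

ρ = 1 − 6Σd² / [n(n²−1)] = 1 − 6×88 / (9×80)
  = 1 − 528/720 = 1 − 0.7333 ≈ 0.267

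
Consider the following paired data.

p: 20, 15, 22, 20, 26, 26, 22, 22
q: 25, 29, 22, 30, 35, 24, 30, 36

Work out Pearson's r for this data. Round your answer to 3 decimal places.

n = 8, Σp = 173, Σq = 231, Σp² = 3829, Σq² = 6847, Σpq = 5005
nΣpq − ΣpΣq = 40040 − 39963 = 77
nΣp² − (Σp)² = 30632 − 29929 = 703; nΣq² − (Σq)² = 54776 − 53361 = 1415
r = 77 / √(703 × 1415) = 77 / 997.3690 ≈ 0.077

0.077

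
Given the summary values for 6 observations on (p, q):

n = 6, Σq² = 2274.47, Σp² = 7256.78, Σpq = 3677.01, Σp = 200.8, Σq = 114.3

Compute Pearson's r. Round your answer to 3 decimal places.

-0.649

r = (nΣpq − ΣpΣq) / √[(nΣp² − (Σp)²)(nΣq² − (Σq)²)]
Numerator: 6×3677.01 − 200.8×114.3 = -889.38
Denominator: √[(43540.68 − 40320.64)(13646.82 − 13064.49)] = √[3220.04 × 582.33] = 1369.3524
r = -889.38 / 1369.3524 ≈ -0.649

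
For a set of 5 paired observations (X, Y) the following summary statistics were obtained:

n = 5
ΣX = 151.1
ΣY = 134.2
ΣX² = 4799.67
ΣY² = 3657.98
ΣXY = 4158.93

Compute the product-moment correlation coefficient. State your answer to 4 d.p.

0.9040

r = (nΣXY − ΣXΣY) / √[(nΣX² − (ΣX)²)(nΣY² − (ΣY)²)]
Numerator: 5×4158.93 − 151.1×134.2 = 517.03
Denominator: √[(23998.35 − 22831.21)(18289.9 − 18009.64)] = √[1167.14 × 280.26] = 571.9289
r = 517.03 / 571.9289 ≈ 0.9040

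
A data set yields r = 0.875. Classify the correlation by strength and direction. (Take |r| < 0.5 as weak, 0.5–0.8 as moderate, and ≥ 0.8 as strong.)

r = 0.875 > 0 so the relationship is positive.
|r| = 0.875, which falls in the strong range.

strong positive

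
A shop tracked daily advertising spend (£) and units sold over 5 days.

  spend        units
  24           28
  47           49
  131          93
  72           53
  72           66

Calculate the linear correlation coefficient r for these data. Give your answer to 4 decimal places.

n = 5, Σx = 346, Σy = 289, Σx² = 30314, Σy² = 18999, Σxy = 23726
nΣxy − ΣxΣy = 118630 − 99994 = 18636
nΣx² − (Σx)² = 151570 − 119716 = 31854; nΣy² − (Σy)² = 94995 − 83521 = 11474
r = 18636 / √(31854 × 11474) = 18636 / 19117.8659 ≈ 0.9748

0.9748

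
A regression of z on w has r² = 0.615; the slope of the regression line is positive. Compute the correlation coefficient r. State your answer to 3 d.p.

0.784

|r| = √0.615 = 0.784
The association is positive, so r = 0.784.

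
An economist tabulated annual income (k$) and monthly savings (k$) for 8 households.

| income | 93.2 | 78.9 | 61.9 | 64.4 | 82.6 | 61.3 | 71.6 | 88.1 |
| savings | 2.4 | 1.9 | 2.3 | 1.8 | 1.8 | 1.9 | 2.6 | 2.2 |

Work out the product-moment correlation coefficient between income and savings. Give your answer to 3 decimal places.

n = 8, Σx = 602, Σy = 16.9, Σx² = 46359.04, Σy² = 36.35, Σxy = 1277.01
nΣxy − ΣxΣy = 10216.08 − 10173.8 = 42.28
nΣx² − (Σx)² = 370872.32 − 362404 = 8468.32; nΣy² − (Σy)² = 290.8 − 285.61 = 5.19
r = 42.28 / √(8468.32 × 5.19) = 42.28 / 209.6439 ≈ 0.202

0.202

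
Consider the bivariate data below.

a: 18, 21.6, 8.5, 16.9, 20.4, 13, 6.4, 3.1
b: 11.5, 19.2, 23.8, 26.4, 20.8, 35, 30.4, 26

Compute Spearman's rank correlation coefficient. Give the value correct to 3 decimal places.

Rank a: 6, 8, 3, 5, 7, 4, 2, 1
Rank b: 1, 2, 4, 6, 3, 8, 7, 5
d = rank(a) − rank(b): 5, 6, -1, -1, 4, -4, -5, -4; Σd² = 136
ρ = 1 − 6Σd² / [n(n²−1)] = 1 − 6×136 / (8×63) = 1 − 816/504 ≈ -0.619

-0.619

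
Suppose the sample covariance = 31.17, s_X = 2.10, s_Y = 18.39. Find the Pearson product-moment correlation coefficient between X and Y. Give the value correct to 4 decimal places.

r = Cov(X,Y) / (s_X · s_Y) = 31.17 / (2.10 × 18.39)
  = 31.17 / 38.6190 ≈ 0.8071

0.8071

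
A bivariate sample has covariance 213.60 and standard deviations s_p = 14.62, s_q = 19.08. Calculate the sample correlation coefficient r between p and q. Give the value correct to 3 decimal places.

r = Cov(p,q) / (s_p · s_q) = 213.60 / (14.62 × 19.08)
  = 213.60 / 278.9496 ≈ 0.766

0.766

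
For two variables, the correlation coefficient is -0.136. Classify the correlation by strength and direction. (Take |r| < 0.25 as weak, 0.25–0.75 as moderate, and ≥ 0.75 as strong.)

weak negative

r = -0.136 < 0 so the relationship is negative.
|r| = 0.136, which falls in the weak range.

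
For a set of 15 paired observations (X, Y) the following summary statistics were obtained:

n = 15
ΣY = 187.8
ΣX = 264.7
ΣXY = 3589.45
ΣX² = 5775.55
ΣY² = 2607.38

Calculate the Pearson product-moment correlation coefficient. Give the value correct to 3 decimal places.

r = (nΣXY − ΣXΣY) / √[(nΣX² − (ΣX)²)(nΣY² − (ΣY)²)]
Numerator: 15×3589.45 − 264.7×187.8 = 4131.09
Denominator: √[(86633.25 − 70066.09)(39110.7 − 35268.84)] = √[16567.16 × 3841.86] = 7978.0141
r = 4131.09 / 7978.0141 ≈ 0.518

0.518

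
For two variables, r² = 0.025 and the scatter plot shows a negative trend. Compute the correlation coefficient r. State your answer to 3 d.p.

|r| = √0.025 = 0.158
The association is negative, so r = −0.158.

-0.158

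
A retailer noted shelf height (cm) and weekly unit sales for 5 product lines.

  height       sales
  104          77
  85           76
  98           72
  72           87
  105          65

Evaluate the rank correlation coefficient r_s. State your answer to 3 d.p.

-0.700

Rank height: 4, 2, 3, 1, 5
Rank sales: 4, 3, 2, 5, 1
d = rank(height) − rank(sales): 0, -1, 1, -4, 4; Σd² = 34
ρ = 1 − 6Σd² / [n(n²−1)] = 1 − 6×34 / (5×24) = 1 − 204/120 ≈ -0.700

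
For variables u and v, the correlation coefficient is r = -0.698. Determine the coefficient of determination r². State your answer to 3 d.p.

0.487

r² = (-0.698)² = 0.487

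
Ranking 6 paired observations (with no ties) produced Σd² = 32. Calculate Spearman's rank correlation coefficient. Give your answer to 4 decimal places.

0.0857

ρ = 1 − 6Σd² / [n(n²−1)] = 1 − 6×32 / (6×35)
  = 1 − 192/210 = 1 − 0.91429 ≈ 0.0857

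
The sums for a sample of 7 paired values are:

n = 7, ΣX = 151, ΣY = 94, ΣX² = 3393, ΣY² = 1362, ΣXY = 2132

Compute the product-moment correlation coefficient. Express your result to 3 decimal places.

0.896

r = (nΣXY − ΣXΣY) / √[(nΣX² − (ΣX)²)(nΣY² − (ΣY)²)]
Numerator: 7×2132 − 151×94 = 730
Denominator: √[(23751 − 22801)(9534 − 8836)] = √[950 × 698] = 814.3095
r = 730 / 814.3095 ≈ 0.896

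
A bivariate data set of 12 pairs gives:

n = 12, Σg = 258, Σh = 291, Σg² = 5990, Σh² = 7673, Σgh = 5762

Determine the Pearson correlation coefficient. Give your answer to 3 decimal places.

-0.946

r = (nΣgh − ΣgΣh) / √[(nΣg² − (Σg)²)(nΣh² − (Σh)²)]
Numerator: 12×5762 − 258×291 = -5934
Denominator: √[(71880 − 66564)(92076 − 84681)] = √[5316 × 7395] = 6269.9139
r = -5934 / 6269.9139 ≈ -0.946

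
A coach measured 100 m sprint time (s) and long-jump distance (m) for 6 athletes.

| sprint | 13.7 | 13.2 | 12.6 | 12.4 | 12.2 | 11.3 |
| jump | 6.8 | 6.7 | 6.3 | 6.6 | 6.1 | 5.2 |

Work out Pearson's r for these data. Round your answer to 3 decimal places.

0.910

n = 6, Σx = 75.4, Σy = 37.7, Σx² = 950.98, Σy² = 238.63, Σxy = 476
nΣxy − ΣxΣy = 2856 − 2842.58 = 13.42
nΣx² − (Σx)² = 5705.88 − 5685.16 = 20.72; nΣy² − (Σy)² = 1431.78 − 1421.29 = 10.49
r = 13.42 / √(20.72 × 10.49) = 13.42 / 14.7429 ≈ 0.910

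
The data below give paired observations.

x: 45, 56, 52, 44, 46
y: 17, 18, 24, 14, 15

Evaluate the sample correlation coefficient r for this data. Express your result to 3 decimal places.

0.620

n = 5, Σx = 243, Σy = 88, Σx² = 11917, Σy² = 1610, Σxy = 4327
nΣxy − ΣxΣy = 21635 − 21384 = 251
nΣx² − (Σx)² = 59585 − 59049 = 536; nΣy² − (Σy)² = 8050 − 7744 = 306
r = 251 / √(536 × 306) = 251 / 404.9889 ≈ 0.620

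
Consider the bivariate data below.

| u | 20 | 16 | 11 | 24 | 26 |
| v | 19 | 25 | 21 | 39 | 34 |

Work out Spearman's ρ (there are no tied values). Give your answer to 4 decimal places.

0.6000

Rank u: 3, 2, 1, 4, 5
Rank v: 1, 3, 2, 5, 4
d = rank(u) − rank(v): 2, -1, -1, -1, 1; Σd² = 8
ρ = 1 − 6Σd² / [n(n²−1)] = 1 − 6×8 / (5×24) = 1 − 48/120 ≈ 0.6000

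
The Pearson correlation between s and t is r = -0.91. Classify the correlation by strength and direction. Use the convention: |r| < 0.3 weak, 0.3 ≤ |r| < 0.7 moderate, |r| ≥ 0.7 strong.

r = -0.91 < 0 so the relationship is negative.
|r| = 0.91, which falls in the strong range.

strong negative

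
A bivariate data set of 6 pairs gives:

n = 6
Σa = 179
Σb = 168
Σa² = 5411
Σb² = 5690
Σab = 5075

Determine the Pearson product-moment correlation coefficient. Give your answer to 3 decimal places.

0.238

r = (nΣab − ΣaΣb) / √[(nΣa² − (Σa)²)(nΣb² − (Σb)²)]
Numerator: 6×5075 − 179×168 = 378
Denominator: √[(32466 − 32041)(34140 − 28224)] = √[425 × 5916] = 1585.6544
r = 378 / 1585.6544 ≈ 0.238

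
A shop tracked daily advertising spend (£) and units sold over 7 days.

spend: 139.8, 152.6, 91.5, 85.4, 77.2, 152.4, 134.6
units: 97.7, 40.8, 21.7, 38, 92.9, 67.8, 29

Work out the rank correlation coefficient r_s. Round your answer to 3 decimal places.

Rank spend: 5, 7, 3, 2, 1, 6, 4
Rank units: 7, 4, 1, 3, 6, 5, 2
d = rank(spend) − rank(units): -2, 3, 2, -1, -5, 1, 2; Σd² = 48
ρ = 1 − 6Σd² / [n(n²−1)] = 1 − 6×48 / (7×48) = 1 − 288/336 ≈ 0.143

0.143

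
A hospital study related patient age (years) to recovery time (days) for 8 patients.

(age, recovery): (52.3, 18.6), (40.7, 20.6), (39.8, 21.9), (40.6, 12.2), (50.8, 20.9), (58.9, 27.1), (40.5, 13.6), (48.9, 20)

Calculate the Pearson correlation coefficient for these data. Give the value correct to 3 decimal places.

0.643

n = 8, Σx = 372.5, Σy = 154.9, Σx² = 17705.49, Σy² = 3154.95, Σxy = 7364.85
nΣxy − ΣxΣy = 58918.8 − 57700.25 = 1218.55
nΣx² − (Σx)² = 141643.92 − 138756.25 = 2887.67; nΣy² − (Σy)² = 25239.6 − 23994.01 = 1245.59
r = 1218.55 / √(2887.67 × 1245.59) = 1218.55 / 1896.5371 ≈ 0.643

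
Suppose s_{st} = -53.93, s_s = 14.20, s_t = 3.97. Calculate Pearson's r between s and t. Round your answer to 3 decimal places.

r = Cov(s,t) / (s_s · s_t) = -53.93 / (14.20 × 3.97)
  = -53.93 / 56.3740 ≈ -0.957

-0.957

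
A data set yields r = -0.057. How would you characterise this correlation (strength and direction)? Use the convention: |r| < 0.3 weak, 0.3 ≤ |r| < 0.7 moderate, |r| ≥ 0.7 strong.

r = -0.057 < 0 so the relationship is negative.
|r| = 0.057, which falls in the weak range.

weak negative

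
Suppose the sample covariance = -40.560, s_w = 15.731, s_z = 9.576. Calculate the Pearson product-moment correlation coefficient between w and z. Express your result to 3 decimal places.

-0.269

r = Cov(w,z) / (s_w · s_z) = -40.560 / (15.731 × 9.576)
  = -40.560 / 150.6401 ≈ -0.269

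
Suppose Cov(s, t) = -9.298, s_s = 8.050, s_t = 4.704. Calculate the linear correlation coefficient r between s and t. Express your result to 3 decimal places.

-0.246

r = Cov(s,t) / (s_s · s_t) = -9.298 / (8.050 × 4.704)
  = -9.298 / 37.8672 ≈ -0.246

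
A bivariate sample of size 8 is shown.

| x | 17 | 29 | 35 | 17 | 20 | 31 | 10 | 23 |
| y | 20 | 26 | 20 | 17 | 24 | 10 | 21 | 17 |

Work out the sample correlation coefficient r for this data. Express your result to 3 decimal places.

n = 8, Σx = 182, Σy = 155, Σx² = 4634, Σy² = 3171, Σxy = 3474
nΣxy − ΣxΣy = 27792 − 28210 = -418
nΣx² − (Σx)² = 37072 − 33124 = 3948; nΣy² − (Σy)² = 25368 − 24025 = 1343
r = -418 / √(3948 × 1343) = -418 / 2302.6428 ≈ -0.182

-0.182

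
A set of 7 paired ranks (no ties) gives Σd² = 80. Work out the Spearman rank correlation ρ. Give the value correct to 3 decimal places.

ρ = 1 − 6Σd² / [n(n²−1)] = 1 − 6×80 / (7×48)
  = 1 − 480/336 = 1 − 1.4286 ≈ -0.429

-0.429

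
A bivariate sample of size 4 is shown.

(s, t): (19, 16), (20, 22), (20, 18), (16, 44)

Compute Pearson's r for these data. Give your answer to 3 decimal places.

n = 4, Σs = 75, Σt = 100, Σs² = 1417, Σt² = 3000, Σst = 1808
nΣst − ΣsΣt = 7232 − 7500 = -268
nΣs² − (Σs)² = 5668 − 5625 = 43; nΣt² − (Σt)² = 12000 − 10000 = 2000
r = -268 / √(43 × 2000) = -268 / 293.2576 ≈ -0.914

-0.914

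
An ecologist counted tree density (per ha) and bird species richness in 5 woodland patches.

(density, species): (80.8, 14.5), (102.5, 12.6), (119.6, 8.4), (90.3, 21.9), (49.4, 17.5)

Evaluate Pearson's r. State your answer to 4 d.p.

-0.6002

n = 5, Σx = 442.6, Σy = 74.9, Σx² = 41933.5, Σy² = 1225.43, Σxy = 6309.81
nΣxy − ΣxΣy = 31549.05 − 33150.74 = -1601.69
nΣx² − (Σx)² = 209667.5 − 195894.76 = 13772.74; nΣy² − (Σy)² = 6127.15 − 5610.01 = 517.14
r = -1601.69 / √(13772.74 × 517.14) = -1601.69 / 2668.7890 ≈ -0.6002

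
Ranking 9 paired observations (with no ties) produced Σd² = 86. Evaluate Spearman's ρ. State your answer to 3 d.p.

0.283

ρ = 1 − 6Σd² / [n(n²−1)] = 1 − 6×86 / (9×80)
  = 1 − 516/720 = 1 − 0.7167 ≈ 0.283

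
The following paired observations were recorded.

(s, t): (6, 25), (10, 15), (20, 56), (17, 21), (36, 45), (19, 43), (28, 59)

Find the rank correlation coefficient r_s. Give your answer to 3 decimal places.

0.786

Rank s: 1, 2, 5, 3, 7, 4, 6
Rank t: 3, 1, 6, 2, 5, 4, 7
d = rank(s) − rank(t): -2, 1, -1, 1, 2, 0, -1; Σd² = 12
ρ = 1 − 6Σd² / [n(n²−1)] = 1 − 6×12 / (7×48) = 1 − 72/336 ≈ 0.786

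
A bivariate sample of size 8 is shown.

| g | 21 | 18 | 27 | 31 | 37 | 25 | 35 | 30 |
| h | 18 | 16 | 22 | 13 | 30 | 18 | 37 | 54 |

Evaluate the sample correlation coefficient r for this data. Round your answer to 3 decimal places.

0.495

n = 8, Σg = 224, Σh = 208, Σg² = 6574, Σh² = 6742, Σgh = 6138
nΣgh − ΣgΣh = 49104 − 46592 = 2512
nΣg² − (Σg)² = 52592 − 50176 = 2416; nΣh² − (Σh)² = 53936 − 43264 = 10672
r = 2512 / √(2416 × 10672) = 2512 / 5077.7507 ≈ 0.495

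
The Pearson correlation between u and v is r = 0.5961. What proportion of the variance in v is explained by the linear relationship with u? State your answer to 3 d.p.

r² = (0.5961)² = 0.355

0.355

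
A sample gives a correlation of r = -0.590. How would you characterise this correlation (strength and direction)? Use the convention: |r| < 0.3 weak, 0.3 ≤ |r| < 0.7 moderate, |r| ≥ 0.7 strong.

r = -0.590 < 0 so the relationship is negative.
|r| = 0.590, which falls in the moderate range.

moderate negative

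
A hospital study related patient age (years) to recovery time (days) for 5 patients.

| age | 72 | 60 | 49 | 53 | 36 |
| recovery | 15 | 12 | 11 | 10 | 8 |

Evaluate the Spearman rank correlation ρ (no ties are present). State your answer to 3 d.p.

0.900

Rank age: 5, 4, 2, 3, 1
Rank recovery: 5, 4, 3, 2, 1
d = rank(age) − rank(recovery): 0, 0, -1, 1, 0; Σd² = 2
ρ = 1 − 6Σd² / [n(n²−1)] = 1 − 6×2 / (5×24) = 1 − 12/120 ≈ 0.900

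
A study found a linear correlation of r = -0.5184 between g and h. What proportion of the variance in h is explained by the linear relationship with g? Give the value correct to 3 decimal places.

r² = (-0.5184)² = 0.269

0.269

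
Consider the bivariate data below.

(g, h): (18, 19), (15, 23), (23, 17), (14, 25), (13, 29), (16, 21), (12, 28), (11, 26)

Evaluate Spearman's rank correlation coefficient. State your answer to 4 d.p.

-0.9048

Rank g: 7, 5, 8, 4, 3, 6, 2, 1
Rank h: 2, 4, 1, 5, 8, 3, 7, 6
d = rank(g) − rank(h): 5, 1, 7, -1, -5, 3, -5, -5; Σd² = 160
ρ = 1 − 6Σd² / [n(n²−1)] = 1 − 6×160 / (8×63) = 1 − 960/504 ≈ -0.9048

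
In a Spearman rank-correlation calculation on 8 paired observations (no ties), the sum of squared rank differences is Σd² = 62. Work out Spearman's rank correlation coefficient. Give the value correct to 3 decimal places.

0.262

ρ = 1 − 6Σd² / [n(n²−1)] = 1 − 6×62 / (8×63)
  = 1 − 372/504 = 1 − 0.7381 ≈ 0.262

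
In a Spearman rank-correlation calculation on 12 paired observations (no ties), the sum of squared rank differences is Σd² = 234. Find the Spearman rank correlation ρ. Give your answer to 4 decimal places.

0.1818

ρ = 1 − 6Σd² / [n(n²−1)] = 1 − 6×234 / (12×143)
  = 1 − 1404/1716 = 1 − 0.81818 ≈ 0.1818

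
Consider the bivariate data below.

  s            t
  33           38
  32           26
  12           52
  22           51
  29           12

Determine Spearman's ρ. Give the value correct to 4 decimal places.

Rank s: 5, 4, 1, 2, 3
Rank t: 3, 2, 5, 4, 1
d = rank(s) − rank(t): 2, 2, -4, -2, 2; Σd² = 32
ρ = 1 − 6Σd² / [n(n²−1)] = 1 − 6×32 / (5×24) = 1 − 192/120 ≈ -0.6000

-0.6000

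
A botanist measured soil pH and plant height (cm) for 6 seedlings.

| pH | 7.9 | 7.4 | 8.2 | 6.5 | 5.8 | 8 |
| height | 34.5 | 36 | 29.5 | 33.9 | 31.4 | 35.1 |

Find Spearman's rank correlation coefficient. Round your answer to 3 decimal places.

-0.029

Rank pH: 4, 3, 6, 2, 1, 5
Rank height: 4, 6, 1, 3, 2, 5
d = rank(pH) − rank(height): 0, -3, 5, -1, -1, 0; Σd² = 36
ρ = 1 − 6Σd² / [n(n²−1)] = 1 − 6×36 / (6×35) = 1 − 216/210 ≈ -0.029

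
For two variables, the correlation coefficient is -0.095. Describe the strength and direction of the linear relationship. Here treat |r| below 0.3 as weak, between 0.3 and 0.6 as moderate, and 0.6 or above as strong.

weak negative

r = -0.095 < 0 so the relationship is negative.
|r| = 0.095, which falls in the weak range.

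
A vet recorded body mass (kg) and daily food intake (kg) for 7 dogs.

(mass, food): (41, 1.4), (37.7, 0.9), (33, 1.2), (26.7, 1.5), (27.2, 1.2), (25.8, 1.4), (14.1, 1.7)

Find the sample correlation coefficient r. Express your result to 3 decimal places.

-0.680

n = 7, Σx = 205.5, Σy = 9.3, Σx² = 6508.47, Σy² = 12.75, Σxy = 263.71
nΣxy − ΣxΣy = 1845.97 − 1911.15 = -65.18
nΣx² − (Σx)² = 45559.29 − 42230.25 = 3329.04; nΣy² − (Σy)² = 89.25 − 86.49 = 2.76
r = -65.18 / √(3329.04 × 2.76) = -65.18 / 95.8548 ≈ -0.680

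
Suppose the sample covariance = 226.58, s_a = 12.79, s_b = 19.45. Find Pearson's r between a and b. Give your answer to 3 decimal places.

r = Cov(a,b) / (s_a · s_b) = 226.58 / (12.79 × 19.45)
  = 226.58 / 248.7655 ≈ 0.911

0.911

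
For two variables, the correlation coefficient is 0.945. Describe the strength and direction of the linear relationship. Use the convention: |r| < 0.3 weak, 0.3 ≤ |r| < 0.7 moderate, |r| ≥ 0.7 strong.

strong positive

r = 0.945 > 0 so the relationship is positive.
|r| = 0.945, which falls in the strong range.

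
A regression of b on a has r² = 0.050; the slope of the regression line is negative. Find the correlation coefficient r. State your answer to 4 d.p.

-0.2236

|r| = √0.050 = 0.2236
The association is negative, so r = −0.2236.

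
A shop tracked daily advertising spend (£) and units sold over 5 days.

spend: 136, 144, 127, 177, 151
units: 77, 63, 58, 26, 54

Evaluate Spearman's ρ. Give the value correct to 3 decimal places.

Rank spend: 2, 3, 1, 5, 4
Rank units: 5, 4, 3, 1, 2
d = rank(spend) − rank(units): -3, -1, -2, 4, 2; Σd² = 34
ρ = 1 − 6Σd² / [n(n²−1)] = 1 − 6×34 / (5×24) = 1 − 204/120 ≈ -0.700

-0.700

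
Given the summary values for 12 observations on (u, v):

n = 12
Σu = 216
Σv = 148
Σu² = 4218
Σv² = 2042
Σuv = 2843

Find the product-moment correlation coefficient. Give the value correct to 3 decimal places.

r = (nΣuv − ΣuΣv) / √[(nΣu² − (Σu)²)(nΣv² − (Σv)²)]
Numerator: 12×2843 − 216×148 = 2148
Denominator: √[(50616 − 46656)(24504 − 21904)] = √[3960 × 2600] = 3208.7381
r = 2148 / 3208.7381 ≈ 0.669

0.669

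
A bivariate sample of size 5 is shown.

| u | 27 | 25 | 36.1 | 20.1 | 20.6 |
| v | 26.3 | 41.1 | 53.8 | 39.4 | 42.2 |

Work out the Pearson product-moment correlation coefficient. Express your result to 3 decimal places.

0.461

n = 5, Σu = 128.8, Σv = 202.8, Σu² = 3485.58, Σv² = 8608.54, Σuv = 5341.04
nΣuv − ΣuΣv = 26705.2 − 26120.64 = 584.56
nΣu² − (Σu)² = 17427.9 − 16589.44 = 838.46; nΣv² − (Σv)² = 43042.7 − 41127.84 = 1914.86
r = 584.56 / √(838.46 × 1914.86) = 584.56 / 1267.0965 ≈ 0.461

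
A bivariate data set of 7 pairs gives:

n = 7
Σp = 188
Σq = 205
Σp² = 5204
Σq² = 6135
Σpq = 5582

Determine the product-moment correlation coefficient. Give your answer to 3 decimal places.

0.535

r = (nΣpq − ΣpΣq) / √[(nΣp² − (Σp)²)(nΣq² − (Σq)²)]
Numerator: 7×5582 − 188×205 = 534
Denominator: √[(36428 − 35344)(42945 − 42025)] = √[1084 × 920] = 998.6391
r = 534 / 998.6391 ≈ 0.535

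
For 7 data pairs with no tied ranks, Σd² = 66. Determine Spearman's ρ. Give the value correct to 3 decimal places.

-0.179

ρ = 1 − 6Σd² / [n(n²−1)] = 1 − 6×66 / (7×48)
  = 1 − 396/336 = 1 − 1.1786 ≈ -0.179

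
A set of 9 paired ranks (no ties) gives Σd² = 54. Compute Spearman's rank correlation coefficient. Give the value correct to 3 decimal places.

ρ = 1 − 6Σd² / [n(n²−1)] = 1 − 6×54 / (9×80)
  = 1 − 324/720 = 1 − 0.4500 ≈ 0.550

0.550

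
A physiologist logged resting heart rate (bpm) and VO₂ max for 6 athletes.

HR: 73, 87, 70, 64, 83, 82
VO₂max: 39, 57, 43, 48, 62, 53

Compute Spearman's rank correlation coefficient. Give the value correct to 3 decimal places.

Rank HR: 3, 6, 2, 1, 5, 4
Rank VO₂max: 1, 5, 2, 3, 6, 4
d = rank(HR) − rank(VO₂max): 2, 1, 0, -2, -1, 0; Σd² = 10
ρ = 1 − 6Σd² / [n(n²−1)] = 1 − 6×10 / (6×35) = 1 − 60/210 ≈ 0.714

0.714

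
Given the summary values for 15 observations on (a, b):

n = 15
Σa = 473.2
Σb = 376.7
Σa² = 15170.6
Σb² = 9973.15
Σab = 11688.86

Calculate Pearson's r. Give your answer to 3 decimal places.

r = (nΣab − ΣaΣb) / √[(nΣa² − (Σa)²)(nΣb² − (Σb)²)]
Numerator: 15×11688.86 − 473.2×376.7 = -2921.54
Denominator: √[(227559 − 223918.24)(149597.25 − 141902.89)] = √[3640.76 × 7694.36] = 5292.7609
r = -2921.54 / 5292.7609 ≈ -0.552

-0.552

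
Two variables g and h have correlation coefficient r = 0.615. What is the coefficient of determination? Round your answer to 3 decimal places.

0.378

r² = (0.615)² = 0.378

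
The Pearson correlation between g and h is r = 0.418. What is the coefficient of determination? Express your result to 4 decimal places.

0.1747

r² = (0.418)² = 0.1747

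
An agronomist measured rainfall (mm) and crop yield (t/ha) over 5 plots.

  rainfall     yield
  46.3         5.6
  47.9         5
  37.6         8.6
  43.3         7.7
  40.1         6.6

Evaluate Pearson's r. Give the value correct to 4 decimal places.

-0.8600

n = 5, Σx = 215.2, Σy = 33.5, Σx² = 9334.76, Σy² = 233.17, Σxy = 1420.21
nΣxy − ΣxΣy = 7101.05 − 7209.2 = -108.15
nΣx² − (Σx)² = 46673.8 − 46311.04 = 362.76; nΣy² − (Σy)² = 1165.85 − 1122.25 = 43.6
r = -108.15 / √(362.76 × 43.6) = -108.15 / 125.7630 ≈ -0.8600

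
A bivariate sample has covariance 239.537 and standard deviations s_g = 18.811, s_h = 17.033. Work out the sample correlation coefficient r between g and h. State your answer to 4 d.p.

r = Cov(g,h) / (s_g · s_h) = 239.537 / (18.811 × 17.033)
  = 239.537 / 320.4078 ≈ 0.7476

0.7476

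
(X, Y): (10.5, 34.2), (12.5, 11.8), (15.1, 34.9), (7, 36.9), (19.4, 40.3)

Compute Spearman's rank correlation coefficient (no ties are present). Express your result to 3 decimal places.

Rank X: 2, 3, 4, 1, 5
Rank Y: 2, 1, 3, 4, 5
d = rank(X) − rank(Y): 0, 2, 1, -3, 0; Σd² = 14
ρ = 1 − 6Σd² / [n(n²−1)] = 1 − 6×14 / (5×24) = 1 − 84/120 ≈ 0.300

0.300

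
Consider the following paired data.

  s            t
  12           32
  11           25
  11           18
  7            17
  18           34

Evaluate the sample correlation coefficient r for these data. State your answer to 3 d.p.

0.820

n = 5, Σs = 59, Σt = 126, Σs² = 759, Σt² = 3418, Σst = 1588
nΣst − ΣsΣt = 7940 − 7434 = 506
nΣs² − (Σs)² = 3795 − 3481 = 314; nΣt² − (Σt)² = 17090 − 15876 = 1214
r = 506 / √(314 × 1214) = 506 / 617.4107 ≈ 0.820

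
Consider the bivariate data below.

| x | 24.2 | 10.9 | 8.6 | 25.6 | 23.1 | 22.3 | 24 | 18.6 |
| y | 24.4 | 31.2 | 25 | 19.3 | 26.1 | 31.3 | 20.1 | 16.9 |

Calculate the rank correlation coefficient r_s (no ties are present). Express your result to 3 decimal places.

-0.381

Rank x: 7, 2, 1, 8, 5, 4, 6, 3
Rank y: 4, 7, 5, 2, 6, 8, 3, 1
d = rank(x) − rank(y): 3, -5, -4, 6, -1, -4, 3, 2; Σd² = 116
ρ = 1 − 6Σd² / [n(n²−1)] = 1 − 6×116 / (8×63) = 1 − 696/504 ≈ -0.381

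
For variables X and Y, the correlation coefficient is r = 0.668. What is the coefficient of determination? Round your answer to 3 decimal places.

0.446

r² = (0.668)² = 0.446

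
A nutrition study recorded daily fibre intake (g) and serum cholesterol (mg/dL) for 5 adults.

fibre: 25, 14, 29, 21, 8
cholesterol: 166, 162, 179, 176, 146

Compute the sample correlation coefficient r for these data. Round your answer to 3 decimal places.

n = 5, Σx = 97, Σy = 829, Σx² = 2167, Σy² = 138133, Σxy = 16473
nΣxy − ΣxΣy = 82365 − 80413 = 1952
nΣx² − (Σx)² = 10835 − 9409 = 1426; nΣy² − (Σy)² = 690665 − 687241 = 3424
r = 1952 / √(1426 × 3424) = 1952 / 2209.6660 ≈ 0.883

0.883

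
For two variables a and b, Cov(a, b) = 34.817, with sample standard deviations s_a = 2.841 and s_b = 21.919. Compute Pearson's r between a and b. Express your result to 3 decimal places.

0.559

r = Cov(a,b) / (s_a · s_b) = 34.817 / (2.841 × 21.919)
  = 34.817 / 62.2719 ≈ 0.559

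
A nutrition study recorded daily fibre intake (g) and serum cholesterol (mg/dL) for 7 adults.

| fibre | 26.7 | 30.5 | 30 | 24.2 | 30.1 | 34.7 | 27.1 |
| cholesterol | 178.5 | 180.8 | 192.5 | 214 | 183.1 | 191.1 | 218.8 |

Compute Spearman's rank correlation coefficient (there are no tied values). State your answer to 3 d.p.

-0.286

Rank fibre: 2, 6, 4, 1, 5, 7, 3
Rank cholesterol: 1, 2, 5, 6, 3, 4, 7
d = rank(fibre) − rank(cholesterol): 1, 4, -1, -5, 2, 3, -4; Σd² = 72
ρ = 1 − 6Σd² / [n(n²−1)] = 1 − 6×72 / (7×48) = 1 − 432/336 ≈ -0.286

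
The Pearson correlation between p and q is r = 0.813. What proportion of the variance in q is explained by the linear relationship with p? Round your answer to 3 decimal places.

0.661

r² = (0.813)² = 0.661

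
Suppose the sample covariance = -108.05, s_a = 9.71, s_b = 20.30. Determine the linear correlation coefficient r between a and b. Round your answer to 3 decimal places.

r = Cov(a,b) / (s_a · s_b) = -108.05 / (9.71 × 20.30)
  = -108.05 / 197.1130 ≈ -0.548

-0.548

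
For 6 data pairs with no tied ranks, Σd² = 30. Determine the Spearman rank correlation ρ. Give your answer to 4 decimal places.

ρ = 1 − 6Σd² / [n(n²−1)] = 1 − 6×30 / (6×35)
  = 1 − 180/210 = 1 − 0.85714 ≈ 0.1429

0.1429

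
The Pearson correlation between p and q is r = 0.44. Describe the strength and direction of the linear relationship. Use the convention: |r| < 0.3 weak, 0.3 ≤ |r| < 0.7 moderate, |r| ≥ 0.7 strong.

moderate positive

r = 0.44 > 0 so the relationship is positive.
|r| = 0.44, which falls in the moderate range.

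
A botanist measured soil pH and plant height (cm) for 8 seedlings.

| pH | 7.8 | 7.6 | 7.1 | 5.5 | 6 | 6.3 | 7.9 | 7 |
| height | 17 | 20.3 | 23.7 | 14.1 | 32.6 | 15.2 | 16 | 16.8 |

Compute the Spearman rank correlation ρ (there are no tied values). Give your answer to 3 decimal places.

0.167

Rank pH: 7, 6, 5, 1, 2, 3, 8, 4
Rank height: 5, 6, 7, 1, 8, 2, 3, 4
d = rank(pH) − rank(height): 2, 0, -2, 0, -6, 1, 5, 0; Σd² = 70
ρ = 1 − 6Σd² / [n(n²−1)] = 1 − 6×70 / (8×63) = 1 − 420/504 ≈ 0.167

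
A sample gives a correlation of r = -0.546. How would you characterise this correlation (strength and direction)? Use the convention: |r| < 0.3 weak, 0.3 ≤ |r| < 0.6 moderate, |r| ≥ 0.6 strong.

r = -0.546 < 0 so the relationship is negative.
|r| = 0.546, which falls in the moderate range.

moderate negative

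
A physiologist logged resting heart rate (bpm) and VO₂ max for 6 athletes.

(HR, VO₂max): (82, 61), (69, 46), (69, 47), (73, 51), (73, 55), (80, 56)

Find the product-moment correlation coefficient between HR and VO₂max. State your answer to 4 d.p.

0.9335

n = 6, Σx = 446, Σy = 316, Σx² = 33304, Σy² = 16808, Σxy = 23637
nΣxy − ΣxΣy = 141822 − 140936 = 886
nΣx² − (Σx)² = 199824 − 198916 = 908; nΣy² − (Σy)² = 100848 − 99856 = 992
r = 886 / √(908 × 992) = 886 / 949.0711 ≈ 0.9335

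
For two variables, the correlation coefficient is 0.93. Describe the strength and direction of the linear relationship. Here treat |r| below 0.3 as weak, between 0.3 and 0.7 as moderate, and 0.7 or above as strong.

r = 0.93 > 0 so the relationship is positive.
|r| = 0.93, which falls in the strong range.

strong positive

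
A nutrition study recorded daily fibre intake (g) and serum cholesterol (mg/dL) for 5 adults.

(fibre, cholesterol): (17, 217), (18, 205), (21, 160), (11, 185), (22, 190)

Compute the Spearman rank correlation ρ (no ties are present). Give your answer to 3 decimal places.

Rank fibre: 2, 3, 4, 1, 5
Rank cholesterol: 5, 4, 1, 2, 3
d = rank(fibre) − rank(cholesterol): -3, -1, 3, -1, 2; Σd² = 24
ρ = 1 − 6Σd² / [n(n²−1)] = 1 − 6×24 / (5×24) = 1 − 144/120 ≈ -0.200

-0.200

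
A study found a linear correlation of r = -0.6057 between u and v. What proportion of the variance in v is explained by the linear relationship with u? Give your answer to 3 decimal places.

r² = (-0.6057)² = 0.367

0.367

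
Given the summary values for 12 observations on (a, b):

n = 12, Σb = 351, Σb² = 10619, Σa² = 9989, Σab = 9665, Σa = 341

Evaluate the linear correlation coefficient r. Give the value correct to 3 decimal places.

r = (nΣab − ΣaΣb) / √[(nΣa² − (Σa)²)(nΣb² − (Σb)²)]
Numerator: 12×9665 − 341×351 = -3711
Denominator: √[(119868 − 116281)(127428 − 123201)] = √[3587 × 4227] = 3893.8733
r = -3711 / 3893.8733 ≈ -0.953

-0.953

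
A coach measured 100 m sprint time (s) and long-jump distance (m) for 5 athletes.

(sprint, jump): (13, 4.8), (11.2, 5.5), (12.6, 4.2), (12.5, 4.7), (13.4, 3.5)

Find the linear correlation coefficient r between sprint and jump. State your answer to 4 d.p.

n = 5, Σx = 62.7, Σy = 22.7, Σx² = 789.01, Σy² = 105.27, Σxy = 282.57
nΣxy − ΣxΣy = 1412.85 − 1423.29 = -10.44
nΣx² − (Σx)² = 3945.05 − 3931.29 = 13.76; nΣy² − (Σy)² = 526.35 − 515.29 = 11.06
r = -10.44 / √(13.76 × 11.06) = -10.44 / 12.3364 ≈ -0.8463

-0.8463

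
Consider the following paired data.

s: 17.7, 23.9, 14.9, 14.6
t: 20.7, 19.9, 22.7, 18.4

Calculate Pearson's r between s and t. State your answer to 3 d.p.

-0.144

n = 4, Σs = 71.1, Σt = 81.7, Σs² = 1319.67, Σt² = 1678.35, Σst = 1448.87
nΣst − ΣsΣt = 5795.48 − 5808.87 = -13.39
nΣs² − (Σs)² = 5278.68 − 5055.21 = 223.47; nΣt² − (Σt)² = 6713.4 − 6674.89 = 38.51
r = -13.39 / √(223.47 × 38.51) = -13.39 / 92.7676 ≈ -0.144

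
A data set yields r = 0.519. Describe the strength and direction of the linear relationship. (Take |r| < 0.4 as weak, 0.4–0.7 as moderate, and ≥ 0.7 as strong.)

moderate positive

r = 0.519 > 0 so the relationship is positive.
|r| = 0.519, which falls in the moderate range.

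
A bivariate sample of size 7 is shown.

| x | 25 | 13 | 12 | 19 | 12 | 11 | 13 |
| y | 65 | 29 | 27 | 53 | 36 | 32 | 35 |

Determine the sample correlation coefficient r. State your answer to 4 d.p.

0.9626

n = 7, Σx = 105, Σy = 277, Σx² = 1733, Σy² = 12149, Σxy = 4572
nΣxy − ΣxΣy = 32004 − 29085 = 2919
nΣx² − (Σx)² = 12131 − 11025 = 1106; nΣy² − (Σy)² = 85043 − 76729 = 8314
r = 2919 / √(1106 × 8314) = 2919 / 3032.3727 ≈ 0.9626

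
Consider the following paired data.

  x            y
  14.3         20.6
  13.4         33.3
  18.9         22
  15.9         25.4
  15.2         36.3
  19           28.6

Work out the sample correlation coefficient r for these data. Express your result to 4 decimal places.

n = 6, Σx = 96.7, Σy = 166.2, Σx² = 1586.11, Σy² = 4798.06, Σxy = 2655.62
nΣxy − ΣxΣy = 15933.72 − 16071.54 = -137.82
nΣx² − (Σx)² = 9516.66 − 9350.89 = 165.77; nΣy² − (Σy)² = 28788.36 − 27622.44 = 1165.92
r = -137.82 / √(165.77 × 1165.92) = -137.82 / 439.6300 ≈ -0.3135

-0.3135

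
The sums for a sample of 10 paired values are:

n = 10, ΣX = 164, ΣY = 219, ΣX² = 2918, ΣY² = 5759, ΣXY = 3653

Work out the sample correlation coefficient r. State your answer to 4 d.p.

r = (nΣXY − ΣXΣY) / √[(nΣX² − (ΣX)²)(nΣY² − (ΣY)²)]
Numerator: 10×3653 − 164×219 = 614
Denominator: √[(29180 − 26896)(57590 − 47961)] = √[2284 × 9629] = 4689.6307
r = 614 / 4689.6307 ≈ 0.1309

0.1309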